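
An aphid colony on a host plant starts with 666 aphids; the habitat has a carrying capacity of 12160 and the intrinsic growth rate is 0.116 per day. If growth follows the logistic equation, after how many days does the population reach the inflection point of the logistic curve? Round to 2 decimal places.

Logistic growth is fastest at N = K/2 = 6080.
A = (K − N₀)/N₀ = 17.258. Set K/(1 + A·e^(−rt)) = K/2 → A·e^(−rt) = 1.
e^(−0.116t) = 1/17.258 = 0.0579433, so t = ln(17.258)/0.116 = 2.8483/0.116 = 24.554.

24.55 days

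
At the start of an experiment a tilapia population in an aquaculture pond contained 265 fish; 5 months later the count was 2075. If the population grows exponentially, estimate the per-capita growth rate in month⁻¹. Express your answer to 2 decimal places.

From N(t) = N₀·e^(rt): e^(r·5) = 2075/265 = 7.8302.
r·5 = ln(7.8302) = 2.058, so r = 2.058/5 = 0.4116.

0.41 per month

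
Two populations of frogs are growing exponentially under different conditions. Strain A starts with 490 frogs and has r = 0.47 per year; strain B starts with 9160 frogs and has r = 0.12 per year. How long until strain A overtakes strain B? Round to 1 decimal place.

Set 490·e^(0.47t) = 9160·e^(0.12t).
e^((0.47 − 0.12)t) = 9160/490 → e^(0.35·t) = 18.694.
0.35·t = ln(18.694) = 2.9282, so t = 2.9282/0.35 = 8.3663.

8.4 years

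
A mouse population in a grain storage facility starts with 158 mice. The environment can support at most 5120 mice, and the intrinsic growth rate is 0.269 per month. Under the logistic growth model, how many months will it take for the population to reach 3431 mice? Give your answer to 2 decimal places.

15.45 months

A = (K − N₀)/N₀ = (5120 − 158)/158 = 31.405.
Solve 5120/(1 + 31.405·e^(−0.269t)) = 3431: 1 + 31.405·e^(−0.269t) = 1.4923, so e^(−0.269t) = 0.0156751.
−0.269·t = ln(0.0156751) = -4.1557, so t = 4.1557/0.269 = 15.449.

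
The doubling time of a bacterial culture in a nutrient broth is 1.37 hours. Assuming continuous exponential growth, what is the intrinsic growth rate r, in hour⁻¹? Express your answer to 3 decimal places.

0.506 per hour

r = ln(2)/t_d = 0.6931/1.37 = 0.50595.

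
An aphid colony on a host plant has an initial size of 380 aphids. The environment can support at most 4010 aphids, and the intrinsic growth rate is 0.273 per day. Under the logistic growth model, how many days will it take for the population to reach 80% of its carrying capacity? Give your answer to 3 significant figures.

A = (K − N₀)/N₀ = (4010 − 380)/380 = 9.5526.
Solve 4010/(1 + 9.5526·e^(−0.273t)) = 3208: 1 + 9.5526·e^(−0.273t) = 1.25, so e^(−0.273t) = 0.0261708.
−0.273·t = ln(0.0261708) = -3.6431, so t = 3.6431/0.273 = 13.345.

13.3 days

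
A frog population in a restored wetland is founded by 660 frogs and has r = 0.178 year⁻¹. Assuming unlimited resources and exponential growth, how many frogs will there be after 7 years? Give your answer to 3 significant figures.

N(t) = N₀·e^(rt) = 660 × e^(0.178×7) = 660 × e^1.246.
e^1.246 ≈ 3.4764, so N ≈ 660 × 3.4764 = 2294.43.

2290 frogs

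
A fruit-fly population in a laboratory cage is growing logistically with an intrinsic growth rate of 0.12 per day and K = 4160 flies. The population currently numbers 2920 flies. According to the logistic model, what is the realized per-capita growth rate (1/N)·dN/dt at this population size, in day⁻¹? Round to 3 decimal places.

0.036 per day

(1/N)·dN/dt = r(1 − N/K) = 0.12 × (1 − 2920/4160).
= 0.12 × 0.29808 = 0.035769.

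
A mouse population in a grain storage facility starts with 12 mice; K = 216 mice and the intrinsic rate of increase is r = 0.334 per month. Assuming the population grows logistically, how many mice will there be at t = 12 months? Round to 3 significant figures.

A = (K − N₀)/N₀ = (216 − 12)/12 = 17.
N(t) = K/(1 + A·e^(−rt)) = 216/(1 + 17×e^(−0.334×12)).
e^(−4.008) = 0.01817; denominator = 1 + 17×0.01817 = 1.3089.
N = 216/1.3089 = 165.026.

165 mice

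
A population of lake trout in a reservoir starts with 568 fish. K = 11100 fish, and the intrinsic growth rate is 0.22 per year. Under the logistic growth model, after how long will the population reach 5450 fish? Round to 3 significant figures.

A = (K − N₀)/N₀ = (11100 − 568)/568 = 18.542.
Solve 11100/(1 + 18.542·e^(−0.22t)) = 5450: 1 + 18.542·e^(−0.22t) = 2.0367, so e^(−0.22t) = 0.05591.
−0.22·t = ln(0.05591) = -2.884, so t = 2.884/0.22 = 13.109.

13.1 years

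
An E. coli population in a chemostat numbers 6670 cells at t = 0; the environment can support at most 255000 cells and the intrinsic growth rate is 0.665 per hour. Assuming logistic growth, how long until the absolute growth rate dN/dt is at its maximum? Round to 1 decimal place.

5.4 hours

Logistic growth is fastest at N = K/2 = 127500.
A = (K − N₀)/N₀ = 37.231. Set K/(1 + A·e^(−rt)) = K/2 → A·e^(−rt) = 1.
e^(−0.665t) = 1/37.231 = 0.0268594, so t = ln(37.231)/0.665 = 3.6171/0.665 = 5.4393.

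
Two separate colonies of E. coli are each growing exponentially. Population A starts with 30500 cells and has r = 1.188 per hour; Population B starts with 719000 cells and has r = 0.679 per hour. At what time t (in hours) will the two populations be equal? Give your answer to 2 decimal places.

Set 30500·e^(1.188t) = 719000·e^(0.679t).
e^((1.188 − 0.679)t) = 719000/30500 → e^(0.509·t) = 23.574.
0.509·t = ln(23.574) = 3.1601, so t = 3.1601/0.509 = 6.2085.

6.21 hours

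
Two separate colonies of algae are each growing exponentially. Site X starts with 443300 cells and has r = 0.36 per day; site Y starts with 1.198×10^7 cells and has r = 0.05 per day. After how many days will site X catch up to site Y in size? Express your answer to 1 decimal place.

Set 443300·e^(0.36t) = 1.198×10^7·e^(0.05t).
e^((0.36 − 0.05)t) = 1.198×10^7/443300 → e^(0.31·t) = 27.025.
0.31·t = ln(27.025) = 3.2967, so t = 3.2967/0.31 = 10.635.

10.6 days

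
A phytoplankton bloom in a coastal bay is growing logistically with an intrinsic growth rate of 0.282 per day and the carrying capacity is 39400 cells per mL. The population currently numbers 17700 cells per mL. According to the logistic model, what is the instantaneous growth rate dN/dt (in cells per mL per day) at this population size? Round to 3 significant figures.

dN/dt = rN(1 − N/K) = 0.282 × 17700 × (1 − 17700/39400).
1 − 17700/39400 = 0.55076; dN/dt = 0.282 × 17700 × 0.55076 = 2749.1.

2750 cells per mL per day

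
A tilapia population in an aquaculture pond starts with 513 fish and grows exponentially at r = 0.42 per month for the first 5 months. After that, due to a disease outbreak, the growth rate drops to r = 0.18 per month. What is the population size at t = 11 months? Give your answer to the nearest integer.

Phase 1: N(5) = 513·e^(0.42×5) = 513·e^2.1 = 4189.25.
Phase 2 runs for 11 − 5 = 6 months at r = 0.18.
N(11) = 4189.25·e^(0.18×6) = 4189.25·e^1.08 = 12336.

12336 fish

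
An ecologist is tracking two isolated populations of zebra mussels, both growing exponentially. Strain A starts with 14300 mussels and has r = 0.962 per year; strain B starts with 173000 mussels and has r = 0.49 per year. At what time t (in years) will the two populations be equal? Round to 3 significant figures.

5.28 years

Set 14300·e^(0.962t) = 173000·e^(0.49t).
e^((0.962 − 0.49)t) = 173000/14300 → e^(0.472·t) = 12.098.
0.472·t = ln(12.098) = 2.493, so t = 2.493/0.472 = 5.2818.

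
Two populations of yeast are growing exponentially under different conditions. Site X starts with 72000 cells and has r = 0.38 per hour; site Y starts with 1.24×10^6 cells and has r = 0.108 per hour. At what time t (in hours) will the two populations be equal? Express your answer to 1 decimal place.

Set 72000·e^(0.38t) = 1.24×10^6·e^(0.108t).
e^((0.38 − 0.108)t) = 1.24×10^6/72000 → e^(0.272·t) = 17.222.
0.272·t = ln(17.222) = 2.8462, so t = 2.8462/0.272 = 10.464.

10.5 hours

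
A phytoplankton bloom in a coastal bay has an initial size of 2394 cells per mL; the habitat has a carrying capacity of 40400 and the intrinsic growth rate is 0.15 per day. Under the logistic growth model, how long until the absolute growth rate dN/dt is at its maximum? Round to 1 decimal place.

Logistic growth is fastest at N = K/2 = 20200.
A = (K − N₀)/N₀ = 15.876. Set K/(1 + A·e^(−rt)) = K/2 → A·e^(−rt) = 1.
e^(−0.15t) = 1/15.876 = 0.0629901, so t = ln(15.876)/0.15 = 2.7648/0.15 = 18.432.

18.4 days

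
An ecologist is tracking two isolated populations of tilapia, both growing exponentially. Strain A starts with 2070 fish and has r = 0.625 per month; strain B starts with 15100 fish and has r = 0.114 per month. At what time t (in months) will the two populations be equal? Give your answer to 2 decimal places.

Set 2070·e^(0.625t) = 15100·e^(0.114t).
e^((0.625 − 0.114)t) = 15100/2070 → e^(0.511·t) = 7.2947.
0.511·t = ln(7.2947) = 1.9871, so t = 1.9871/0.511 = 3.8887.

3.89 months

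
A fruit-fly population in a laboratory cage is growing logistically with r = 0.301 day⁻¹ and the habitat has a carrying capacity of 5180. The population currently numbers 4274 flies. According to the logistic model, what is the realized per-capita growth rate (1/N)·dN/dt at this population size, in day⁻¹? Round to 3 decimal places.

0.053 per day

(1/N)·dN/dt = r(1 − N/K) = 0.301 × (1 − 4274/5180).
= 0.301 × 0.1749 = 0.052646.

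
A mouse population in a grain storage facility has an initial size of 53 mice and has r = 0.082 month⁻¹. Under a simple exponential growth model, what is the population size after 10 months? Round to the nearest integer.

N(t) = N₀·e^(rt) = 53 × e^(0.082×10) = 53 × e^0.82.
e^0.82 ≈ 2.2705, so N ≈ 53 × 2.2705 = 120.336.

120 mice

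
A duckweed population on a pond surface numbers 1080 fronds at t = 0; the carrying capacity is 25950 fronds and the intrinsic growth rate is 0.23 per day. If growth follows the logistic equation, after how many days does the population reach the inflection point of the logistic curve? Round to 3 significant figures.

13.6 days

Logistic growth is fastest at N = K/2 = 12975.
A = (K − N₀)/N₀ = 23.028. Set K/(1 + A·e^(−rt)) = K/2 → A·e^(−rt) = 1.
e^(−0.23t) = 1/23.028 = 0.0434258, so t = ln(23.028)/0.23 = 3.1367/0.23 = 13.638.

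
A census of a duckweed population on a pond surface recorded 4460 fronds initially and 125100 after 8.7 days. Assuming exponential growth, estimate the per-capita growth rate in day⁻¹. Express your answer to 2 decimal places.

From N(t) = N₀·e^(rt): e^(r·8.7) = 125100/4460 = 28.049.
r·8.7 = ln(28.049) = 3.334, so r = 3.334/8.7 = 0.38321.

0.38 per day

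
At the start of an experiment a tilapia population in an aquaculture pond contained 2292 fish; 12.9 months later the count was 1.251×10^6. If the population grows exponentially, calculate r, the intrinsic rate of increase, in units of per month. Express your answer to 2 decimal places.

From N(t) = N₀·e^(rt): e^(r·12.9) = 1.251×10^6/2292 = 545.81.
r·12.9 = ln(545.81) = 6.3023, so r = 6.3023/12.9 = 0.48855.

0.49 per month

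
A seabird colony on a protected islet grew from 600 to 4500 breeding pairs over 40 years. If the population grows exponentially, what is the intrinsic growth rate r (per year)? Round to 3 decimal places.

From N(t) = N₀·e^(rt): e^(r·40) = 4500/600 = 7.5.
r·40 = ln(7.5) = 2.0149, so r = 2.0149/40 = 0.050373.

0.050 per year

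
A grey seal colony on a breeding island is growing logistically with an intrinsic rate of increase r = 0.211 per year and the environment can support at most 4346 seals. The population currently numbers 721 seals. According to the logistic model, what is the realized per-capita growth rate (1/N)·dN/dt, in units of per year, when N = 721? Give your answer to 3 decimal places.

0.176 per year

(1/N)·dN/dt = r(1 − N/K) = 0.211 × (1 − 721/4346).
= 0.211 × 0.8341 = 0.176.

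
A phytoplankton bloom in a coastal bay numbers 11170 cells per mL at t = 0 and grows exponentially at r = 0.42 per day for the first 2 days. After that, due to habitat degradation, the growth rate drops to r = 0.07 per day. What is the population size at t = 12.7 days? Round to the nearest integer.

Phase 1: N(2) = 11170·e^(0.42×2) = 11170·e^0.84 = 25873.8.
Phase 2 runs for 12.7 − 2 = 10.7 days at r = 0.07.
N(12.7) = 25873.8·e^(0.07×10.7) = 25873.8·e^0.749 = 54720.1.

54720 cells per mL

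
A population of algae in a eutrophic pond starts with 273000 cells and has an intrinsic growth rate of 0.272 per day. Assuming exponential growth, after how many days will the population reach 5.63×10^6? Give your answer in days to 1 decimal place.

11.1 days

Set N₀·e^(rt) = 5.63×10^6: e^(0.272·t) = 5.63×10^6/273000 = 20.623.
0.272·t = ln(20.623) = 3.0264, so t = 3.0264/0.272 = 11.126.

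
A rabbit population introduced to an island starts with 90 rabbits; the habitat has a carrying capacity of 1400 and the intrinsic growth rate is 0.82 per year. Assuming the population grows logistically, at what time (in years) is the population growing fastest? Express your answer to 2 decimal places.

3.27 years

Logistic growth is fastest at N = K/2 = 700.
A = (K − N₀)/N₀ = 14.556. Set K/(1 + A·e^(−rt)) = K/2 → A·e^(−rt) = 1.
e^(−0.82t) = 1/14.556 = 0.0687023, so t = ln(14.556)/0.82 = 2.678/0.82 = 3.2658.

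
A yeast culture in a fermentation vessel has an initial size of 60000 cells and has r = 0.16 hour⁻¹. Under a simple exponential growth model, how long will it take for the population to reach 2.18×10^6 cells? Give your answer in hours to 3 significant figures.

22.5 hours

Set N₀·e^(rt) = 2.18×10^6: e^(0.16·t) = 2.18×10^6/60000 = 36.333.
0.16·t = ln(36.333) = 3.5927, so t = 3.5927/0.16 = 22.455.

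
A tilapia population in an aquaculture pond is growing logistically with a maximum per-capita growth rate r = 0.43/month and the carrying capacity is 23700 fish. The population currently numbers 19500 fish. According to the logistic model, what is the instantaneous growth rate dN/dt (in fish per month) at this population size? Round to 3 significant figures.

dN/dt = rN(1 − N/K) = 0.43 × 19500 × (1 − 19500/23700).
1 − 19500/23700 = 0.17722; dN/dt = 0.43 × 19500 × 0.17722 = 1485.9.

1490 fish per month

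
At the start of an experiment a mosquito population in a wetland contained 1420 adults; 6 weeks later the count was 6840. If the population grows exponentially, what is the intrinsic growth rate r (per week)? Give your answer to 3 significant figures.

From N(t) = N₀·e^(rt): e^(r·6) = 6840/1420 = 4.8169.
r·6 = ln(4.8169) = 1.5721, so r = 1.5721/6 = 0.26202.

0.262 per week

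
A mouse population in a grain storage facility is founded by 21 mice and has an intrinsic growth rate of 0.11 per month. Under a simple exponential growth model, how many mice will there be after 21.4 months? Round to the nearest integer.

221 mice

N(t) = N₀·e^(rt) = 21 × e^(0.11×21.4) = 21 × e^2.354.
e^2.354 ≈ 10.528, so N ≈ 21 × 10.528 = 221.08.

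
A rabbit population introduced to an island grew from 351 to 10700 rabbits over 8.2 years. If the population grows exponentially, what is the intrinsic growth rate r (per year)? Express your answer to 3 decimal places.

From N(t) = N₀·e^(rt): e^(r·8.2) = 10700/351 = 30.484.
r·8.2 = ln(30.484) = 3.4172, so r = 3.4172/8.2 = 0.41673.

0.417 per year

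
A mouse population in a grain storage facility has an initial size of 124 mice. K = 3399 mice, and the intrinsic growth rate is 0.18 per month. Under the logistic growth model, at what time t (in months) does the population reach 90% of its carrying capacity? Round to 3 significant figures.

30.4 months

A = (K − N₀)/N₀ = (3399 − 124)/124 = 26.411.
Solve 3399/(1 + 26.411·e^(−0.18t)) = 3059.1: 1 + 26.411·e^(−0.18t) = 1.1111, so e^(−0.18t) = 0.00420696.
−0.18·t = ln(0.00420696) = -5.471, so t = 5.471/0.18 = 30.395.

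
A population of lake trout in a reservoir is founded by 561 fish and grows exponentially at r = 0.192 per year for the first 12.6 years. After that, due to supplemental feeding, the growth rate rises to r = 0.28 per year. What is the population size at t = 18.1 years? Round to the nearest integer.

29405 fish

Phase 1: N(12.6) = 561·e^(0.192×12.6) = 561·e^2.419 = 6303.88.
Phase 2 runs for 18.1 − 12.6 = 5.5 years at r = 0.28.
N(18.1) = 6303.88·e^(0.28×5.5) = 6303.88·e^1.54 = 29405.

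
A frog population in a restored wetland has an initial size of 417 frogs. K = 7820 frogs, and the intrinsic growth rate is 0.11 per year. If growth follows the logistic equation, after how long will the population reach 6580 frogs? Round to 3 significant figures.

41.3 years

A = (K − N₀)/N₀ = (7820 − 417)/417 = 17.753.
Solve 7820/(1 + 17.753·e^(−0.11t)) = 6580: 1 + 17.753·e^(−0.11t) = 1.1884, so e^(−0.11t) = 0.0106151.
−0.11·t = ln(0.0106151) = -4.5455, so t = 4.5455/0.11 = 41.323.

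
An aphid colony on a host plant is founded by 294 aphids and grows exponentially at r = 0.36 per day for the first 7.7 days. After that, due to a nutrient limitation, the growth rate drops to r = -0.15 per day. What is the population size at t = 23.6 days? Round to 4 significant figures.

Phase 1: N(7.7) = 294·e^(0.36×7.7) = 294·e^2.772 = 4701.23.
Phase 2 runs for 23.6 − 7.7 = 15.9 days at r = -0.15.
N(23.6) = 4701.23·e^(-0.15×15.9) = 4701.23·e^-2.385 = 432.932.

432.9 aphids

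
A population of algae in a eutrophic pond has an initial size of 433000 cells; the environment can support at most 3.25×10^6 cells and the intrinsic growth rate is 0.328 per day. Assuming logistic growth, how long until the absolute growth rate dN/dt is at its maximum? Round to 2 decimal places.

Logistic growth is fastest at N = K/2 = 1.625×10^6.
A = (K − N₀)/N₀ = 6.5058. Set K/(1 + A·e^(−rt)) = K/2 → A·e^(−rt) = 1.
e^(−0.328t) = 1/6.5058 = 0.15371, so t = ln(6.5058)/0.328 = 1.8727/0.328 = 5.7094.

5.71 days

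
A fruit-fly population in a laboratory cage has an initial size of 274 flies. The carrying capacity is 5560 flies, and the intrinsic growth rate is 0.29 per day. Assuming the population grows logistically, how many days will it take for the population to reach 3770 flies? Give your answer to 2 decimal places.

A = (K − N₀)/N₀ = (5560 − 274)/274 = 19.292.
Solve 5560/(1 + 19.292·e^(−0.29t)) = 3770: 1 + 19.292·e^(−0.29t) = 1.4748, so e^(−0.29t) = 0.0246113.
−0.29·t = ln(0.0246113) = -3.7045, so t = 3.7045/0.29 = 12.774.

12.77 days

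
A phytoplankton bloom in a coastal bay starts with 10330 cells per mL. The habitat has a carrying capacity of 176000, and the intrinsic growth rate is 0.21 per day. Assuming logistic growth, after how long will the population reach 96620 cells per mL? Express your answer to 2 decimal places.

A = (K − N₀)/N₀ = (176000 − 10330)/10330 = 16.038.
Solve 176000/(1 + 16.038·e^(−0.21t)) = 96620: 1 + 16.038·e^(−0.21t) = 1.8216, so e^(−0.21t) = 0.0512272.
−0.21·t = ln(0.0512272) = -2.9715, so t = 2.9715/0.21 = 14.15.

14.15 days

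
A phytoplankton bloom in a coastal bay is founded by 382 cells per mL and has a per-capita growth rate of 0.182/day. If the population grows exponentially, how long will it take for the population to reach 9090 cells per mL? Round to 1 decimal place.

17.4 days

Set N₀·e^(rt) = 9090: e^(0.182·t) = 9090/382 = 23.796.
0.182·t = ln(23.796) = 3.1695, so t = 3.1695/0.182 = 17.415.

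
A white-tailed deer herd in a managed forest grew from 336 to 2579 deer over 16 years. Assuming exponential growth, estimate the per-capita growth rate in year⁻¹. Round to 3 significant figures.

From N(t) = N₀·e^(rt): e^(r·16) = 2579/336 = 7.6756.
r·16 = ln(7.6756) = 2.038, so r = 2.038/16 = 0.12738.

0.127 per year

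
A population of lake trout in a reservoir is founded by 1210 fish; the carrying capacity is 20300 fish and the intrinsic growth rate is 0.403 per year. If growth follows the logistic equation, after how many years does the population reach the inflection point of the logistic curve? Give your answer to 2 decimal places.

6.85 years

Logistic growth is fastest at N = K/2 = 10150.
A = (K − N₀)/N₀ = 15.777. Set K/(1 + A·e^(−rt)) = K/2 → A·e^(−rt) = 1.
e^(−0.403t) = 1/15.777 = 0.063384, so t = ln(15.777)/0.403 = 2.7585/0.403 = 6.845.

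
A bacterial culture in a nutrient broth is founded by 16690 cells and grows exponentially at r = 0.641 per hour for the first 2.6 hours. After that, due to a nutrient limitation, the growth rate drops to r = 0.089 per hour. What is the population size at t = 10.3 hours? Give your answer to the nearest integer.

175337 cells

Phase 1: N(2.6) = 16690·e^(0.641×2.6) = 16690·e^1.667 = 88359.1.
Phase 2 runs for 10.3 − 2.6 = 7.7 hours at r = 0.089.
N(10.3) = 88359.1·e^(0.089×7.7) = 88359.1·e^0.6853 = 175337.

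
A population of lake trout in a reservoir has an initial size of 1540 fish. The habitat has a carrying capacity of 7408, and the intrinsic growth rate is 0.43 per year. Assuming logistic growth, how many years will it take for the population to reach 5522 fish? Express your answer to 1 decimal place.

A = (K − N₀)/N₀ = (7408 − 1540)/1540 = 3.8104.
Solve 7408/(1 + 3.8104·e^(−0.43t)) = 5522: 1 + 3.8104·e^(−0.43t) = 1.3415, so e^(−0.43t) = 0.0896346.
−0.43·t = ln(0.0896346) = -2.412, so t = 2.412/0.43 = 5.6093.

5.6 years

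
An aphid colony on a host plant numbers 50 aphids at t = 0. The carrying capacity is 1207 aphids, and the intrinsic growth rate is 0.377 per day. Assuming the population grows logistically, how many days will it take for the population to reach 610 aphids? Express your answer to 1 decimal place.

8.4 days

A = (K − N₀)/N₀ = (1207 − 50)/50 = 23.14.
Solve 1207/(1 + 23.14·e^(−0.377t)) = 610: 1 + 23.14·e^(−0.377t) = 1.9787, so e^(−0.377t) = 0.0422942.
−0.377·t = ln(0.0422942) = -3.1631, so t = 3.1631/0.377 = 8.3902.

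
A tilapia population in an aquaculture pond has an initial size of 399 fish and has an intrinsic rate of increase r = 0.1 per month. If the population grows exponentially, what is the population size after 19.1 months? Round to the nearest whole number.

2694 fish

N(t) = N₀·e^(rt) = 399 × e^(0.1×19.1) = 399 × e^1.91.
e^1.91 ≈ 6.7531, so N ≈ 399 × 6.7531 = 2694.48.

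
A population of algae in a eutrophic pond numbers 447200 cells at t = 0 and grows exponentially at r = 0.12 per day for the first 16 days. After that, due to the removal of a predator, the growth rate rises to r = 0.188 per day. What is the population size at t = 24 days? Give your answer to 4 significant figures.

Phase 1: N(16) = 447200·e^(0.12×16) = 447200·e^1.92 = 3.050333×10^6.
Phase 2 runs for 24 − 16 = 8 days at r = 0.188.
N(24) = 3.050333×10^6·e^(0.188×8) = 3.050333×10^6·e^1.504 = 1.372543×10^7.

13730000 cells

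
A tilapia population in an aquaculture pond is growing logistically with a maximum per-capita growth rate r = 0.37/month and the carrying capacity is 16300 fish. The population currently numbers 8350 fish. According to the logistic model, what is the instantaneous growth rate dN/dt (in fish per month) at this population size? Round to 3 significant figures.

dN/dt = rN(1 − N/K) = 0.37 × 8350 × (1 − 8350/16300).
1 − 8350/16300 = 0.48773; dN/dt = 0.37 × 8350 × 0.48773 = 1506.8.

1510 fish per month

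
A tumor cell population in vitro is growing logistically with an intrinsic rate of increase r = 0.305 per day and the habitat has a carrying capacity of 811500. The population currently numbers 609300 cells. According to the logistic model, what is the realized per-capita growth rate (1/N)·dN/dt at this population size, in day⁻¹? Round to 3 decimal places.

(1/N)·dN/dt = r(1 − N/K) = 0.305 × (1 − 609300/811500).
= 0.305 × 0.24917 = 0.075996.

0.076 per day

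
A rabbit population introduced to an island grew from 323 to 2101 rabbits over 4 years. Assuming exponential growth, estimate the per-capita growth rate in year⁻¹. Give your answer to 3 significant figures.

From N(t) = N₀·e^(rt): e^(r·4) = 2101/323 = 6.5046.
r·4 = ln(6.5046) = 1.8725, so r = 1.8725/4 = 0.46813.

0.468 per year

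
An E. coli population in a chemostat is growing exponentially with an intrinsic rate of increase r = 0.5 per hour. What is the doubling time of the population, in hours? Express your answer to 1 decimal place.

Doubling time t_d = ln(2)/r = 0.6931/0.5 = 1.3863.

1.4 hours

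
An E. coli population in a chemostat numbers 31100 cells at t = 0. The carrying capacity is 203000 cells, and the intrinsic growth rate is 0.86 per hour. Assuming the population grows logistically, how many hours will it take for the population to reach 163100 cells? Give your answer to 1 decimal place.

3.6 hours

A = (K − N₀)/N₀ = (203000 − 31100)/31100 = 5.5273.
Solve 203000/(1 + 5.5273·e^(−0.86t)) = 163100: 1 + 5.5273·e^(−0.86t) = 1.2446, so e^(−0.86t) = 0.0442592.
−0.86·t = ln(0.0442592) = -3.1177, so t = 3.1177/0.86 = 3.6252.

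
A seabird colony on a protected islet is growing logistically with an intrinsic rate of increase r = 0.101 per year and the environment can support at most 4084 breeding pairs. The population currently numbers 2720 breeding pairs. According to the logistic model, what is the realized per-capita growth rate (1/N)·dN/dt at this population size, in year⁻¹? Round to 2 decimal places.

(1/N)·dN/dt = r(1 − N/K) = 0.101 × (1 − 2720/4084).
= 0.101 × 0.33399 = 0.033733.

0.03 per year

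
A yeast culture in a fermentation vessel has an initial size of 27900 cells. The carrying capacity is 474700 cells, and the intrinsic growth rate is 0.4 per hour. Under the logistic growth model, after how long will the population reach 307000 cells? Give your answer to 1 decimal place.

8.4 hours

A = (K − N₀)/N₀ = (474700 − 27900)/27900 = 16.014.
Solve 474700/(1 + 16.014·e^(−0.4t)) = 307000: 1 + 16.014·e^(−0.4t) = 1.5463, so e^(−0.4t) = 0.0341103.
−0.4·t = ln(0.0341103) = -3.3782, so t = 3.3782/0.4 = 8.4454.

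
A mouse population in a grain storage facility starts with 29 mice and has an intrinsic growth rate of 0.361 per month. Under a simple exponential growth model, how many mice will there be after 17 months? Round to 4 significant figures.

13420 mice

N(t) = N₀·e^(rt) = 29 × e^(0.361×17) = 29 × e^6.137.
e^6.137 ≈ 462.66, so N ≈ 29 × 462.66 = 13417.2.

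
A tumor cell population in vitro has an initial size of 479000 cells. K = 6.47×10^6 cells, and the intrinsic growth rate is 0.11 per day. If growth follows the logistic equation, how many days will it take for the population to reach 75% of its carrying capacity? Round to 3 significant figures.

A = (K − N₀)/N₀ = (6.47×10^6 − 479000)/479000 = 12.507.
Solve 6.47×10^6/(1 + 12.507·e^(−0.11t)) = 4.8525×10^6: 1 + 12.507·e^(−0.11t) = 1.3333, so e^(−0.11t) = 0.0266511.
−0.11·t = ln(0.0266511) = -3.6249, so t = 3.6249/0.11 = 32.954.

33.0 days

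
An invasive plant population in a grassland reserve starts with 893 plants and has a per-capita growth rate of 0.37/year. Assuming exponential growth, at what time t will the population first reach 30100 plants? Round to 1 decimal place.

Set N₀·e^(rt) = 30100: e^(0.37·t) = 30100/893 = 33.707.
0.37·t = ln(33.707) = 3.5177, so t = 3.5177/0.37 = 9.5073.

9.5 years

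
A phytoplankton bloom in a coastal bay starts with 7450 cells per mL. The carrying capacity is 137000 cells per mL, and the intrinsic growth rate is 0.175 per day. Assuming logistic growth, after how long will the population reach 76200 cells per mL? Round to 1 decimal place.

A = (K − N₀)/N₀ = (137000 − 7450)/7450 = 17.389.
Solve 137000/(1 + 17.389·e^(−0.175t)) = 76200: 1 + 17.389·e^(−0.175t) = 1.7979, so e^(−0.175t) = 0.0458847.
−0.175·t = ln(0.0458847) = -3.0816, so t = 3.0816/0.175 = 17.609.

17.6 days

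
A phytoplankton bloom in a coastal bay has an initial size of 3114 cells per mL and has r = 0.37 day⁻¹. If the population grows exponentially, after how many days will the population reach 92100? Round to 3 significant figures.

9.15 days

Set N₀·e^(rt) = 92100: e^(0.37·t) = 92100/3114 = 29.576.
0.37·t = ln(29.576) = 3.387, so t = 3.387/0.37 = 9.154.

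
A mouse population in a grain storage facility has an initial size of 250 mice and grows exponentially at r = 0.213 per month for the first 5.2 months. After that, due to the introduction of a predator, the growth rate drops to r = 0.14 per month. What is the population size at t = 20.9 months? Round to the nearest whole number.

6816 mice

Phase 1: N(5.2) = 250·e^(0.213×5.2) = 250·e^1.108 = 756.771.
Phase 2 runs for 20.9 − 5.2 = 15.7 months at r = 0.14.
N(20.9) = 756.771·e^(0.14×15.7) = 756.771·e^2.198 = 6816.22.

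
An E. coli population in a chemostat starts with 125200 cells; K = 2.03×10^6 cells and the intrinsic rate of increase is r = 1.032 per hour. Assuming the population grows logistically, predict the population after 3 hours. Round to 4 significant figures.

A = (K − N₀)/N₀ = (2.03×10^6 − 125200)/125200 = 15.214.
N(t) = K/(1 + A·e^(−rt)) = 2.03×10^6/(1 + 15.214×e^(−1.032×3)).
e^(−3.096) = 0.04523; denominator = 1 + 15.214×0.04523 = 1.6881.
N = 2.03×10^6/1.6881 = 1.202515×10^6.

1203000 cells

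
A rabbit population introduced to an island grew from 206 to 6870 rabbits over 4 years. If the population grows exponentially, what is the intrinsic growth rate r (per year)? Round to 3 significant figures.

0.877 per year

From N(t) = N₀·e^(rt): e^(r·4) = 6870/206 = 33.35.
r·4 = ln(33.35) = 3.507, so r = 3.507/4 = 0.87676.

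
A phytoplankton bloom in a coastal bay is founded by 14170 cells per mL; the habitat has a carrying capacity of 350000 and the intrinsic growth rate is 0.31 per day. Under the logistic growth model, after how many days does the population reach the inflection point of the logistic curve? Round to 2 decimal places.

Logistic growth is fastest at N = K/2 = 175000.
A = (K − N₀)/N₀ = 23.7. Set K/(1 + A·e^(−rt)) = K/2 → A·e^(−rt) = 1.
e^(−0.31t) = 1/23.7 = 0.042194, so t = ln(23.7)/0.31 = 3.1655/0.31 = 10.211.

10.21 days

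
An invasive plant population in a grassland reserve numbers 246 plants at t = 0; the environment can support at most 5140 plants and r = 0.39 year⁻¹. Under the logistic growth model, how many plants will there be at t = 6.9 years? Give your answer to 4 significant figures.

A = (K − N₀)/N₀ = (5140 − 246)/246 = 19.894.
N(t) = K/(1 + A·e^(−rt)) = 5140/(1 + 19.894×e^(−0.39×6.9)).
e^(−2.691) = 0.067813; denominator = 1 + 19.894×0.067813 = 2.3491.
N = 5140/2.3491 = 2188.08.

2188 plants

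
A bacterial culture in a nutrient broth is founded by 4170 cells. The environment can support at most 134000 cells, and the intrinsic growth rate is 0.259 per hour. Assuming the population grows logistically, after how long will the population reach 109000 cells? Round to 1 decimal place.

A = (K − N₀)/N₀ = (134000 − 4170)/4170 = 31.134.
Solve 134000/(1 + 31.134·e^(−0.259t)) = 109000: 1 + 31.134·e^(−0.259t) = 1.2294, so e^(−0.259t) = 0.00736673.
−0.259·t = ln(0.00736673) = -4.9108, so t = 4.9108/0.259 = 18.961.

19.0 hours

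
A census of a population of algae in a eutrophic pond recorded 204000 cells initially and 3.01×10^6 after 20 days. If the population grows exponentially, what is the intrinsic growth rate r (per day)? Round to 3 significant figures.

From N(t) = N₀·e^(rt): e^(r·20) = 3.01×10^6/204000 = 14.755.
r·20 = ln(14.755) = 2.6916, so r = 2.6916/20 = 0.13458.

0.135 per day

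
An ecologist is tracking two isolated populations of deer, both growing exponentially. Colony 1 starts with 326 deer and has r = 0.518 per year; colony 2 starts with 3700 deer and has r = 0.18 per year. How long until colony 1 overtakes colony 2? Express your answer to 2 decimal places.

Set 326·e^(0.518t) = 3700·e^(0.18t).
e^((0.518 − 0.18)t) = 3700/326 → e^(0.338·t) = 11.35.
0.338·t = ln(11.35) = 2.4292, so t = 2.4292/0.338 = 7.187.

7.19 years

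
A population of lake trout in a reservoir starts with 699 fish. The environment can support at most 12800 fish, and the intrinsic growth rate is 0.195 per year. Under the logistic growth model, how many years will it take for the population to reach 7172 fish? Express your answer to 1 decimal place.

15.9 years

A = (K − N₀)/N₀ = (12800 − 699)/699 = 17.312.
Solve 12800/(1 + 17.312·e^(−0.195t)) = 7172: 1 + 17.312·e^(−0.195t) = 1.7847, so e^(−0.195t) = 0.0453283.
−0.195·t = ln(0.0453283) = -3.0938, so t = 3.0938/0.195 = 15.866.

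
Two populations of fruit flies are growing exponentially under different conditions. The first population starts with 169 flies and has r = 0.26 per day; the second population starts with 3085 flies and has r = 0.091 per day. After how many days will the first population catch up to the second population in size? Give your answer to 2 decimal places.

17.19 days

Set 169·e^(0.26t) = 3085·e^(0.091t).
e^((0.26 − 0.091)t) = 3085/169 → e^(0.169·t) = 18.254.
0.169·t = ln(18.254) = 2.9044, so t = 2.9044/0.169 = 17.186.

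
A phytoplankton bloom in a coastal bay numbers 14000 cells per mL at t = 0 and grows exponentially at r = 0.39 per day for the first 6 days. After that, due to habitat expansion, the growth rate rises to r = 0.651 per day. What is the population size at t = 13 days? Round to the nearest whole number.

13850233 cells per mL

Phase 1: N(6) = 14000·e^(0.39×6) = 14000·e^2.34 = 145337.
Phase 2 runs for 13 − 6 = 7 days at r = 0.651.
N(13) = 145337·e^(0.651×7) = 145337·e^4.557 = 1.385023×10^7.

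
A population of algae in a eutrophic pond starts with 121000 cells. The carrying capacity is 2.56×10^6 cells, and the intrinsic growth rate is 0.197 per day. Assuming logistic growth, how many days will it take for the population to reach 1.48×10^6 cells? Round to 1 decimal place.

16.8 days

A = (K − N₀)/N₀ = (2.56×10^6 − 121000)/121000 = 20.157.
Solve 2.56×10^6/(1 + 20.157·e^(−0.197t)) = 1.48×10^6: 1 + 20.157·e^(−0.197t) = 1.7297, so e^(−0.197t) = 0.0362023.
−0.197·t = ln(0.0362023) = -3.3186, so t = 3.3186/0.197 = 16.846.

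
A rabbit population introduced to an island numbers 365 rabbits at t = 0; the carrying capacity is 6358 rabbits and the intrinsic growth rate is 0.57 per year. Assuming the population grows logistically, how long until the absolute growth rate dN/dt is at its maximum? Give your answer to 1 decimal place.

Logistic growth is fastest at N = K/2 = 3179.
A = (K − N₀)/N₀ = 16.419. Set K/(1 + A·e^(−rt)) = K/2 → A·e^(−rt) = 1.
e^(−0.57t) = 1/16.419 = 0.0609044, so t = ln(16.419)/0.57 = 2.7985/0.57 = 4.9096.

4.9 years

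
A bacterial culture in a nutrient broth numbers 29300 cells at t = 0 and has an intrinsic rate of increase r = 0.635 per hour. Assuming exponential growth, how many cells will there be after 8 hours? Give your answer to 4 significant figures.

4711000 cells

N(t) = N₀·e^(rt) = 29300 × e^(0.635×8) = 29300 × e^5.08.
e^5.08 ≈ 160.77, so N ≈ 29300 × 160.77 = 4.71068×10^6.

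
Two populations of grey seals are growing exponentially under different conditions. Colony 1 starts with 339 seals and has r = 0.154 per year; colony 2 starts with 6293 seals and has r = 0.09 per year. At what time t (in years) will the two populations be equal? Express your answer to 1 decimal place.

45.6 years

Set 339·e^(0.154t) = 6293·e^(0.09t).
e^((0.154 − 0.09)t) = 6293/339 → e^(0.064·t) = 18.563.
0.064·t = ln(18.563) = 2.9212, so t = 2.9212/0.064 = 45.644.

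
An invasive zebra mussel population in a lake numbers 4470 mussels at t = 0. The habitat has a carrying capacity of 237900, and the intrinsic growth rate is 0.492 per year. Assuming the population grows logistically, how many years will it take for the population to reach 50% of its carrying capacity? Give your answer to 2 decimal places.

A = (K − N₀)/N₀ = (237900 − 4470)/4470 = 52.221.
Solve 237900/(1 + 52.221·e^(−0.492t)) = 118950: 1 + 52.221·e^(−0.492t) = 2, so e^(−0.492t) = 0.0191492.
−0.492·t = ln(0.0191492) = -3.9555, so t = 3.9555/0.492 = 8.0396.

8.04 years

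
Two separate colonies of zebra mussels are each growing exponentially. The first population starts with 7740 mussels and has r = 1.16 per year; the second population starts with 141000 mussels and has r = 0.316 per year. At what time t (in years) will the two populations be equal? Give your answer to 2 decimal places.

Set 7740·e^(1.16t) = 141000·e^(0.316t).
e^((1.16 − 0.316)t) = 141000/7740 → e^(0.844·t) = 18.217.
0.844·t = ln(18.217) = 2.9024, so t = 2.9024/0.844 = 3.4388.

3.44 years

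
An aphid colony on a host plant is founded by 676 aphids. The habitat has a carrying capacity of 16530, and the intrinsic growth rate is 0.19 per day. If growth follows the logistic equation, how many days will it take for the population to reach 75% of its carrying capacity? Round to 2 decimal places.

22.39 days

A = (K − N₀)/N₀ = (16530 − 676)/676 = 23.453.
Solve 16530/(1 + 23.453·e^(−0.19t)) = 12397.5: 1 + 23.453·e^(−0.19t) = 1.3333, so e^(−0.19t) = 0.014213.
−0.19·t = ln(0.014213) = -4.2536, so t = 4.2536/0.19 = 22.387.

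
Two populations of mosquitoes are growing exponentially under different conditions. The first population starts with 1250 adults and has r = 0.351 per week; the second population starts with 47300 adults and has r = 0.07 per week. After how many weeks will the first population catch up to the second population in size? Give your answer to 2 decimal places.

Set 1250·e^(0.351t) = 47300·e^(0.07t).
e^((0.351 − 0.07)t) = 47300/1250 → e^(0.281·t) = 37.84.
0.281·t = ln(37.84) = 3.6334, so t = 3.6334/0.281 = 12.93.

12.93 weeks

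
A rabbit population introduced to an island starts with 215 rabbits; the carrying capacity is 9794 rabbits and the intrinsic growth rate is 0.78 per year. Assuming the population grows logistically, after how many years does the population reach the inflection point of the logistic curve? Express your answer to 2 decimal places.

4.87 years

Logistic growth is fastest at N = K/2 = 4897.
A = (K − N₀)/N₀ = 44.553. Set K/(1 + A·e^(−rt)) = K/2 → A·e^(−rt) = 1.
e^(−0.78t) = 1/44.553 = 0.0224449, so t = ln(44.553)/0.78 = 3.7967/0.78 = 4.8676.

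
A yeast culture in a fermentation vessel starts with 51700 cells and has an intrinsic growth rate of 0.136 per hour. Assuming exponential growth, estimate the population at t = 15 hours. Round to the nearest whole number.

N(t) = N₀·e^(rt) = 51700 × e^(0.136×15) = 51700 × e^2.04.
e^2.04 ≈ 7.6906, so N ≈ 51700 × 7.6906 = 397604.

397604 cells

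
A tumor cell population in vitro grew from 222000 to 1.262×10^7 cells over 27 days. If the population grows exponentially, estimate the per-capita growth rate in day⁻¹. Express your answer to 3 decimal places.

From N(t) = N₀·e^(rt): e^(r·27) = 1.262×10^7/222000 = 56.847.
r·27 = ln(56.847) = 4.0404, so r = 4.0404/27 = 0.14964.

0.150 per day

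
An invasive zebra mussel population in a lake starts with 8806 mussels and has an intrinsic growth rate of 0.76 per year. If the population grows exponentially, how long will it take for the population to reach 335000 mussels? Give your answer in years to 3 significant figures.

Set N₀·e^(rt) = 335000: e^(0.76·t) = 335000/8806 = 38.042.
0.76·t = ln(38.042) = 3.6387, so t = 3.6387/0.76 = 4.7878.

4.79 years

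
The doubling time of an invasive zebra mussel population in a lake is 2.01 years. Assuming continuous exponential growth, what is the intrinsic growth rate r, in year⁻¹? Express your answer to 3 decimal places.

r = ln(2)/t_d = 0.6931/2.01 = 0.34485.

0.345 per year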